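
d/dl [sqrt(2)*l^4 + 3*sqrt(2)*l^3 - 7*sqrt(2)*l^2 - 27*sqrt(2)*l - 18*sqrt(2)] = sqrt(2)*(4*l^3 + 9*l^2 - 14*l - 27)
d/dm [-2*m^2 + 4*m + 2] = 4 - 4*m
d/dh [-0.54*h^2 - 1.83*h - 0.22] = -1.08*h - 1.83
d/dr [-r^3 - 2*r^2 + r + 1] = -3*r^2 - 4*r + 1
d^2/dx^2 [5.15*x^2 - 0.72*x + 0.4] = 10.3000000000000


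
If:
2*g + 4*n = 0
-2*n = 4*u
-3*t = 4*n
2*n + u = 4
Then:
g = -16/3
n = 8/3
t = -32/9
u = -4/3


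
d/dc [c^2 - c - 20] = 2*c - 1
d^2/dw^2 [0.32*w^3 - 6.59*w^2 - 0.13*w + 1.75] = 1.92*w - 13.18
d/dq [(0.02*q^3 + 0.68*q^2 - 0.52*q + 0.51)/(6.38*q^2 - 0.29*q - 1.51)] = (0.1276*q^4 - 0.0115999999999996*q^3 + 3.0298*q^2 - 8.5612*q + 0.9331)/(40.7044*q^4 - 3.7004*q^3 - 19.1835*q^2 + 0.8758*q + 2.2801)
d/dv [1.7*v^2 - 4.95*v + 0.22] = 3.4*v - 4.95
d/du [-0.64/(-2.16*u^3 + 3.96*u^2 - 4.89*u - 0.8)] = (-4.1472*u^2 + 5.0688*u - 3.1296)/(2.16*u^3 - 3.96*u^2 + 4.89*u + 0.8)^2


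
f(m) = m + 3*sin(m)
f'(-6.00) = 3.88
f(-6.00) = -5.16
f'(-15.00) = -1.28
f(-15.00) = -16.95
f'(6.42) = 3.97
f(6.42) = 6.83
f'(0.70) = 3.29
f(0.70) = 2.63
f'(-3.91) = -1.16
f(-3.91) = -1.83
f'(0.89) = 2.89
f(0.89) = 3.22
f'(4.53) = 0.46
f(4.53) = 1.58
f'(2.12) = -0.57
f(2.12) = 4.68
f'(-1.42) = 1.45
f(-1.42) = -4.39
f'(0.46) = 3.69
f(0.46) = 1.79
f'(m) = 3*cos(m) + 1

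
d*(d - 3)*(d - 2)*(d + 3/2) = d^4 - 7*d^3/2 - 3*d^2/2 + 9*d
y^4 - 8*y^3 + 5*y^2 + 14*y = y*(y - 7)*(y - 2)*(y + 1)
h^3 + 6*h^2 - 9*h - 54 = (h - 3)*(h + 3)*(h + 6)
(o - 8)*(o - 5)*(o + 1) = o^3 - 12*o^2 + 27*o + 40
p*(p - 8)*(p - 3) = p^3 - 11*p^2 + 24*p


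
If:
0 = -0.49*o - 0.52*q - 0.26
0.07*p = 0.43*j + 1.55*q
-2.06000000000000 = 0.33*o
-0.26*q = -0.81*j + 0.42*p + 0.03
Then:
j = -29.09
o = -6.24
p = -59.50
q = 5.38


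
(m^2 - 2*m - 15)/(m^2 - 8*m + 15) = (m + 3)/(m - 3)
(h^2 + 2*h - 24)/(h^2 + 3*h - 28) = (h + 6)/(h + 7)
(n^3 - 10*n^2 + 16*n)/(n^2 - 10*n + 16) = n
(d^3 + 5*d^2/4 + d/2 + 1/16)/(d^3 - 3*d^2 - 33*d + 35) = (16*d^3 + 20*d^2 + 8*d + 1)/(16*(d^3 - 3*d^2 - 33*d + 35))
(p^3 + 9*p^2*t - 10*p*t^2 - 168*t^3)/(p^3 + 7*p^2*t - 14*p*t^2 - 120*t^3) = (p + 7*t)/(p + 5*t)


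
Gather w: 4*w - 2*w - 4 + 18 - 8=2*w + 6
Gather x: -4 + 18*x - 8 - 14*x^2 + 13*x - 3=-14*x^2 + 31*x - 15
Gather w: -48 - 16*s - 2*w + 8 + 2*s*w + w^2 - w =-16*s + w^2 + w*(2*s - 3) - 40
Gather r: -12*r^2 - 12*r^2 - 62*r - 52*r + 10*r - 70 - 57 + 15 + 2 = -24*r^2 - 104*r - 110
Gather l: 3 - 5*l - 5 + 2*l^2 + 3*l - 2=2*l^2 - 2*l - 4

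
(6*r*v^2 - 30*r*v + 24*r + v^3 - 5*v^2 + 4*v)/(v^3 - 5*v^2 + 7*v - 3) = (6*r*v - 24*r + v^2 - 4*v)/(v^2 - 4*v + 3)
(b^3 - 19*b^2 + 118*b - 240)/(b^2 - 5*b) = b - 14 + 48/b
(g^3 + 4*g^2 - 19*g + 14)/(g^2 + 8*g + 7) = (g^2 - 3*g + 2)/(g + 1)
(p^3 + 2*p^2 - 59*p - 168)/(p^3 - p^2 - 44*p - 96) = (p + 7)/(p + 4)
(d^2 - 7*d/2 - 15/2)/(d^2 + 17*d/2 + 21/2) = (d - 5)/(d + 7)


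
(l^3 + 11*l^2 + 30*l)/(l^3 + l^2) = (l^2 + 11*l + 30)/(l*(l + 1))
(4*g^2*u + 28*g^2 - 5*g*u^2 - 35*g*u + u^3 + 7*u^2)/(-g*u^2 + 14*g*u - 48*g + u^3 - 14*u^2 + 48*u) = (-4*g*u - 28*g + u^2 + 7*u)/(u^2 - 14*u + 48)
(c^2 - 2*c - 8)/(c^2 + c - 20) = (c + 2)/(c + 5)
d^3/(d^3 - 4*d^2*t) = d/(d - 4*t)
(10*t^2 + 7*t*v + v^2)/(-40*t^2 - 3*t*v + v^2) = (-2*t - v)/(8*t - v)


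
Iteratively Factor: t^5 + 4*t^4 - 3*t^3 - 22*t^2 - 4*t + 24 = (t - 2)*(t^4 + 6*t^3 + 9*t^2 - 4*t - 12) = (t - 2)*(t - 1)*(t^3 + 7*t^2 + 16*t + 12) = (t - 2)*(t - 1)*(t + 2)*(t^2 + 5*t + 6) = (t - 2)*(t - 1)*(t + 2)*(t + 3)*(t + 2)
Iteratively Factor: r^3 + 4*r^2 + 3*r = (r)*(r^2 + 4*r + 3) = r*(r + 3)*(r + 1)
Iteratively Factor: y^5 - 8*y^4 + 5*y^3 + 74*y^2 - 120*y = (y - 4)*(y^4 - 4*y^3 - 11*y^2 + 30*y) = y*(y - 4)*(y^3 - 4*y^2 - 11*y + 30) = y*(y - 5)*(y - 4)*(y^2 + y - 6) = y*(y - 5)*(y - 4)*(y - 2)*(y + 3)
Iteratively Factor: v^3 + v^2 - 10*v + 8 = (v + 4)*(v^2 - 3*v + 2) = (v - 2)*(v + 4)*(v - 1)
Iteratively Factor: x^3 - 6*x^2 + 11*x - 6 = (x - 1)*(x^2 - 5*x + 6) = (x - 2)*(x - 1)*(x - 3)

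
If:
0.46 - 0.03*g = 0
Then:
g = 15.33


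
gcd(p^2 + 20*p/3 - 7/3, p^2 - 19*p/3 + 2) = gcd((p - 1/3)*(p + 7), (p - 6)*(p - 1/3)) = p - 1/3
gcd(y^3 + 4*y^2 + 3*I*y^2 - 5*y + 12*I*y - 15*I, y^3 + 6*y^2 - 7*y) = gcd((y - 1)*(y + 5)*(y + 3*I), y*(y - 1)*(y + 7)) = y - 1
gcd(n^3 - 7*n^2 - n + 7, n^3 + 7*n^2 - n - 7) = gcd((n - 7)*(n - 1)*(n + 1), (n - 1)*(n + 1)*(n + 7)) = n^2 - 1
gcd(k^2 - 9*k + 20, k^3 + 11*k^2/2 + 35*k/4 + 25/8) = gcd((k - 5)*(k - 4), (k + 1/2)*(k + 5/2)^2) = 1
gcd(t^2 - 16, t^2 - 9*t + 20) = t - 4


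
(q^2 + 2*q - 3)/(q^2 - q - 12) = (q - 1)/(q - 4)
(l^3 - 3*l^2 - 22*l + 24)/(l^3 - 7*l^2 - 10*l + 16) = (l^2 - 2*l - 24)/(l^2 - 6*l - 16)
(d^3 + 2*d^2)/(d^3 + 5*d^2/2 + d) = 2*d/(2*d + 1)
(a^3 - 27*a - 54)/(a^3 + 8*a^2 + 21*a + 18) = (a - 6)/(a + 2)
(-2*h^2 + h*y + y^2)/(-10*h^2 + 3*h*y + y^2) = (-2*h^2 + h*y + y^2)/(-10*h^2 + 3*h*y + y^2)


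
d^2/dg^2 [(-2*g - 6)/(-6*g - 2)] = 48/(3*g + 1)^3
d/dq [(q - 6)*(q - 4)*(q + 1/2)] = 3*q^2 - 19*q + 19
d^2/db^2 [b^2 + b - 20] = 2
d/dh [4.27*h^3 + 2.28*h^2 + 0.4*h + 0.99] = 12.81*h^2 + 4.56*h + 0.4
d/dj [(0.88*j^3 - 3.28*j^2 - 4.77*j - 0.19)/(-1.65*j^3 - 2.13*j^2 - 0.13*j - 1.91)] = (-8.88178419700125e-16*j^5 - 7.2864*j^4 - 15.9698*j^3 - 15.7166*j^2 + 11.7202*j + 9.086)/(2.7225*j^6 + 7.029*j^5 + 4.9659*j^4 + 6.8568*j^3 + 8.1535*j^2 + 0.4966*j + 3.6481)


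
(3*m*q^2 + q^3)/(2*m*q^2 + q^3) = (3*m + q)/(2*m + q)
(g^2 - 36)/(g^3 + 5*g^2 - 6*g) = (g - 6)/(g*(g - 1))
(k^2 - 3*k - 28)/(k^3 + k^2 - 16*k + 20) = (k^2 - 3*k - 28)/(k^3 + k^2 - 16*k + 20)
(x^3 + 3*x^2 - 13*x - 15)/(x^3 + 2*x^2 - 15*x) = (x + 1)/x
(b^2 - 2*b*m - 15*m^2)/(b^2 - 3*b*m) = (b^2 - 2*b*m - 15*m^2)/(b*(b - 3*m))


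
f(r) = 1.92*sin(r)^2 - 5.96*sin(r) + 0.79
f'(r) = 3.84*sin(r)*cos(r) - 5.96*cos(r) = (3.84*sin(r) - 5.96)*cos(r)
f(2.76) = -1.16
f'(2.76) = 4.20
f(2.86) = -0.72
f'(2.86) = 4.70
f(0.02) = 0.67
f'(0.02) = -5.88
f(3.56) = 3.53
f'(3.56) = 6.87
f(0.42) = -1.32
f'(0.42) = -4.01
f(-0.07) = 1.22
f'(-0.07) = -6.21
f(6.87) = -1.92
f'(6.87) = -3.19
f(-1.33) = 8.39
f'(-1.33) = -2.31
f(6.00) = 2.61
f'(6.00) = -6.75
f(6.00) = 2.61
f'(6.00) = -6.75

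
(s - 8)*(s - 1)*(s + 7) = s^3 - 2*s^2 - 55*s + 56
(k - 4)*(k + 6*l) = k^2 + 6*k*l - 4*k - 24*l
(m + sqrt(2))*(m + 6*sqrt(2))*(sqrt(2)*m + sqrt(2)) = sqrt(2)*m^3 + sqrt(2)*m^2 + 14*m^2 + 14*m + 12*sqrt(2)*m + 12*sqrt(2)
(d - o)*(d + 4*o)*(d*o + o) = d^3*o + 3*d^2*o^2 + d^2*o - 4*d*o^3 + 3*d*o^2 - 4*o^3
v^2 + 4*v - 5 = (v - 1)*(v + 5)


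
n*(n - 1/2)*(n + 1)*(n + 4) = n^4 + 9*n^3/2 + 3*n^2/2 - 2*n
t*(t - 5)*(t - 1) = t^3 - 6*t^2 + 5*t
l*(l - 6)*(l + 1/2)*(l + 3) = l^4 - 5*l^3/2 - 39*l^2/2 - 9*l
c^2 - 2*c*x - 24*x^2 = (c - 6*x)*(c + 4*x)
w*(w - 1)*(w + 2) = w^3 + w^2 - 2*w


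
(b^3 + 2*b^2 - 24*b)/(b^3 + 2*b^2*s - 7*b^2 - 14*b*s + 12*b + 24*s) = b*(b + 6)/(b^2 + 2*b*s - 3*b - 6*s)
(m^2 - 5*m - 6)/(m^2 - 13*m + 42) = (m + 1)/(m - 7)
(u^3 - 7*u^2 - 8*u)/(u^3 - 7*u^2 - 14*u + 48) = u*(u + 1)/(u^2 + u - 6)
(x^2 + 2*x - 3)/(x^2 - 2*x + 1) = (x + 3)/(x - 1)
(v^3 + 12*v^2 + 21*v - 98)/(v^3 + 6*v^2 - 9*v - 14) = (v + 7)/(v + 1)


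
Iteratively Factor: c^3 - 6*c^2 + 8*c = (c - 2)*(c^2 - 4*c) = c*(c - 2)*(c - 4)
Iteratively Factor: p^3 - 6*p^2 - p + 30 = (p - 3)*(p^2 - 3*p - 10) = (p - 5)*(p - 3)*(p + 2)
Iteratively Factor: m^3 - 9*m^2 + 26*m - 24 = (m - 2)*(m^2 - 7*m + 12) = (m - 4)*(m - 2)*(m - 3)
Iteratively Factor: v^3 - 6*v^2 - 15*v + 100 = (v - 5)*(v^2 - v - 20) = (v - 5)^2*(v + 4)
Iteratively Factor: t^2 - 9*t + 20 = (t - 5)*(t - 4)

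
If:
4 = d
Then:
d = 4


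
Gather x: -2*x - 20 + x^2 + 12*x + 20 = x^2 + 10*x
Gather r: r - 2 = r - 2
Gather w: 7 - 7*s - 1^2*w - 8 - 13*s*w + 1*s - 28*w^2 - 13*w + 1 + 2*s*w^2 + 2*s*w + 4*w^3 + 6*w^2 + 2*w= -6*s + 4*w^3 + w^2*(2*s - 22) + w*(-11*s - 12)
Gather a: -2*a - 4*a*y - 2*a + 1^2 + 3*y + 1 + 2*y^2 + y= a*(-4*y - 4) + 2*y^2 + 4*y + 2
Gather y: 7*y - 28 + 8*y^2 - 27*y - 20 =8*y^2 - 20*y - 48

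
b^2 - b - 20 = (b - 5)*(b + 4)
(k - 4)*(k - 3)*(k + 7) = k^3 - 37*k + 84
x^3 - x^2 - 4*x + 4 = (x - 2)*(x - 1)*(x + 2)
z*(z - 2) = z^2 - 2*z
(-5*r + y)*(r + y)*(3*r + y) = -15*r^3 - 17*r^2*y - r*y^2 + y^3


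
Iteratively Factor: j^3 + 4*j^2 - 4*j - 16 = (j - 2)*(j^2 + 6*j + 8) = (j - 2)*(j + 2)*(j + 4)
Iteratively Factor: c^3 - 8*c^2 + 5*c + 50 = (c - 5)*(c^2 - 3*c - 10) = (c - 5)*(c + 2)*(c - 5)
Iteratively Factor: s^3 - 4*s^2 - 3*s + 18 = (s - 3)*(s^2 - s - 6) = (s - 3)^2*(s + 2)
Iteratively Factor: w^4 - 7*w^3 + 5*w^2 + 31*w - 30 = (w - 1)*(w^3 - 6*w^2 - w + 30) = (w - 5)*(w - 1)*(w^2 - w - 6) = (w - 5)*(w - 1)*(w + 2)*(w - 3)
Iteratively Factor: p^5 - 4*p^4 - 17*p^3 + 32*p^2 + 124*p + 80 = (p - 4)*(p^4 - 17*p^2 - 36*p - 20) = (p - 4)*(p + 2)*(p^3 - 2*p^2 - 13*p - 10) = (p - 4)*(p + 1)*(p + 2)*(p^2 - 3*p - 10) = (p - 4)*(p + 1)*(p + 2)^2*(p - 5)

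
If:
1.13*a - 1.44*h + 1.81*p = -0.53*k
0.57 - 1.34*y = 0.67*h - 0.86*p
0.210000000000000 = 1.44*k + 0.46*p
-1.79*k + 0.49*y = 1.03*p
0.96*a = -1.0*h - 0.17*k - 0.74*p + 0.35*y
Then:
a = 0.32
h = -0.04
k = 0.24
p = -0.30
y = 0.25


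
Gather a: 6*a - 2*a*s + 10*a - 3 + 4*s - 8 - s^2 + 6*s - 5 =a*(16 - 2*s) - s^2 + 10*s - 16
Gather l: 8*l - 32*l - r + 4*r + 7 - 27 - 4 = -24*l + 3*r - 24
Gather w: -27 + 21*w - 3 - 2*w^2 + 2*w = -2*w^2 + 23*w - 30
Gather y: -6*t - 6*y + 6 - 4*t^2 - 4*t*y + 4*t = -4*t^2 - 2*t + y*(-4*t - 6) + 6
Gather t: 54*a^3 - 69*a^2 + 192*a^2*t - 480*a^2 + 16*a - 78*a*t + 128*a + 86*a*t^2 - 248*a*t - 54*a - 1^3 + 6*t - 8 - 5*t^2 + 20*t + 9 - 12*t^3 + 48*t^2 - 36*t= 54*a^3 - 549*a^2 + 90*a - 12*t^3 + t^2*(86*a + 43) + t*(192*a^2 - 326*a - 10)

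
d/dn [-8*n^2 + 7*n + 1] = 7 - 16*n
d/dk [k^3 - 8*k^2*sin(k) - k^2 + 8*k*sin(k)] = -8*k^2*cos(k) + 3*k^2 - 16*k*sin(k) + 8*k*cos(k) - 2*k + 8*sin(k)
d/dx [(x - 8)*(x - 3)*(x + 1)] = 3*x^2 - 20*x + 13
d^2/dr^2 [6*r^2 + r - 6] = 12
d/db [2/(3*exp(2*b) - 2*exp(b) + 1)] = (4 - 12*exp(b))*exp(b)/(3*exp(2*b) - 2*exp(b) + 1)^2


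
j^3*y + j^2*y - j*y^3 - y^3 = (j - y)*(j + y)*(j*y + y)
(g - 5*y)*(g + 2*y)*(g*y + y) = g^3*y - 3*g^2*y^2 + g^2*y - 10*g*y^3 - 3*g*y^2 - 10*y^3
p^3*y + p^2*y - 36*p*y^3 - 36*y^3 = (p - 6*y)*(p + 6*y)*(p*y + y)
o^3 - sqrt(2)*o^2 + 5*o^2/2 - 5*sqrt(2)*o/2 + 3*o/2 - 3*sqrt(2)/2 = (o + 1)*(o + 3/2)*(o - sqrt(2))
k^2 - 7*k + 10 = (k - 5)*(k - 2)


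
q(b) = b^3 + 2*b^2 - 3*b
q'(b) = 3*b^2 + 4*b - 3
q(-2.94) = 0.70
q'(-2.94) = 11.17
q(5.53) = 213.68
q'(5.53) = 110.86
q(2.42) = 18.63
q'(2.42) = 24.25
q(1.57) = 4.09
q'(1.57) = 10.67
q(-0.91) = 3.63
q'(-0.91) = -4.16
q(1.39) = 2.38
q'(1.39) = 8.36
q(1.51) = 3.47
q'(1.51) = 9.88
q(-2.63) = 3.53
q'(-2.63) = 7.23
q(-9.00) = -540.00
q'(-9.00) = 204.00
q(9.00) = 864.00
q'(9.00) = 276.00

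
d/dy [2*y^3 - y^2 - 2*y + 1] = 6*y^2 - 2*y - 2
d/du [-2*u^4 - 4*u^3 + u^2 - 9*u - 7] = -8*u^3 - 12*u^2 + 2*u - 9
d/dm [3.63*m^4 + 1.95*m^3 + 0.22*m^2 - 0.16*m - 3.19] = 14.52*m^3 + 5.85*m^2 + 0.44*m - 0.16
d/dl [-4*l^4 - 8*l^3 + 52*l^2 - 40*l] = -16*l^3 - 24*l^2 + 104*l - 40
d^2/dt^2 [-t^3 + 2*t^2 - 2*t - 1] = 4 - 6*t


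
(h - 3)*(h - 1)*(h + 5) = h^3 + h^2 - 17*h + 15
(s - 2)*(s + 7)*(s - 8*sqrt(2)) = s^3 - 8*sqrt(2)*s^2 + 5*s^2 - 40*sqrt(2)*s - 14*s + 112*sqrt(2)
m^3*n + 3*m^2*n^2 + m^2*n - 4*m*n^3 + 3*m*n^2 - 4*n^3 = (m - n)*(m + 4*n)*(m*n + n)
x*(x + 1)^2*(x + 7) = x^4 + 9*x^3 + 15*x^2 + 7*x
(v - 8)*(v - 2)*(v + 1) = v^3 - 9*v^2 + 6*v + 16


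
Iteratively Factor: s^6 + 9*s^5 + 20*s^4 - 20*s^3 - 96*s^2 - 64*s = (s - 2)*(s^5 + 11*s^4 + 42*s^3 + 64*s^2 + 32*s) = (s - 2)*(s + 2)*(s^4 + 9*s^3 + 24*s^2 + 16*s) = (s - 2)*(s + 2)*(s + 4)*(s^3 + 5*s^2 + 4*s) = (s - 2)*(s + 1)*(s + 2)*(s + 4)*(s^2 + 4*s) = (s - 2)*(s + 1)*(s + 2)*(s + 4)^2*(s)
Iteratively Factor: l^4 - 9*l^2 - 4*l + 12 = (l + 2)*(l^3 - 2*l^2 - 5*l + 6) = (l + 2)^2*(l^2 - 4*l + 3) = (l - 3)*(l + 2)^2*(l - 1)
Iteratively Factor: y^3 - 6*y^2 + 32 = (y - 4)*(y^2 - 2*y - 8) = (y - 4)^2*(y + 2)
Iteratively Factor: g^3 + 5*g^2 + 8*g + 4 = (g + 2)*(g^2 + 3*g + 2) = (g + 2)^2*(g + 1)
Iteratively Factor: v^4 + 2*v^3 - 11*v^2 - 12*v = (v + 1)*(v^3 + v^2 - 12*v) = v*(v + 1)*(v^2 + v - 12) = v*(v + 1)*(v + 4)*(v - 3)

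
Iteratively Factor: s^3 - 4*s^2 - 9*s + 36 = (s - 4)*(s^2 - 9) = (s - 4)*(s + 3)*(s - 3)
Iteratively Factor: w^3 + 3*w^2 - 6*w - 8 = (w + 4)*(w^2 - w - 2) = (w - 2)*(w + 4)*(w + 1)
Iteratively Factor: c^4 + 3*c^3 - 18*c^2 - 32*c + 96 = (c + 4)*(c^3 - c^2 - 14*c + 24) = (c + 4)^2*(c^2 - 5*c + 6) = (c - 2)*(c + 4)^2*(c - 3)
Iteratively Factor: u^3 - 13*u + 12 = (u + 4)*(u^2 - 4*u + 3) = (u - 1)*(u + 4)*(u - 3)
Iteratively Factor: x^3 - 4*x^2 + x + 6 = (x - 2)*(x^2 - 2*x - 3) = (x - 2)*(x + 1)*(x - 3)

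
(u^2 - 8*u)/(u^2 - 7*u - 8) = u/(u + 1)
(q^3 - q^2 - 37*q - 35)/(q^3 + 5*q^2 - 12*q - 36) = (q^3 - q^2 - 37*q - 35)/(q^3 + 5*q^2 - 12*q - 36)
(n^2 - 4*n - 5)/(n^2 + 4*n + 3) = (n - 5)/(n + 3)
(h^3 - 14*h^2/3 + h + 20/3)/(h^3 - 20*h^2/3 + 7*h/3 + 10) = (h - 4)/(h - 6)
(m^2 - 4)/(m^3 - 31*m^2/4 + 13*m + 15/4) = 4*(m^2 - 4)/(4*m^3 - 31*m^2 + 52*m + 15)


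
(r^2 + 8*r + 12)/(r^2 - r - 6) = (r + 6)/(r - 3)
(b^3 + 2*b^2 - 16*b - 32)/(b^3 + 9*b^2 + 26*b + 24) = (b - 4)/(b + 3)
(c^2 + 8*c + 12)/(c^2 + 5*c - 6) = (c + 2)/(c - 1)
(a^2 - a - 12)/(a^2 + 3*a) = (a - 4)/a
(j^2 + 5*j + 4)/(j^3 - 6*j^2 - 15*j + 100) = (j + 1)/(j^2 - 10*j + 25)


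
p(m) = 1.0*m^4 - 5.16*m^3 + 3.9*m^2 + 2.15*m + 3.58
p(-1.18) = 16.89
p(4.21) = 10.87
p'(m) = 4.0*m^3 - 15.48*m^2 + 7.8*m + 2.15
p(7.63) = 1344.19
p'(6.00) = 355.67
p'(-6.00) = -1465.93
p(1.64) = 2.07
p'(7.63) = 937.25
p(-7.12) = 4618.37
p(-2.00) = 72.16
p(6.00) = 338.32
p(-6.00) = 2541.64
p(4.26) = 13.94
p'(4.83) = 129.41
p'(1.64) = -9.05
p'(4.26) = 63.69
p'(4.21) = 59.09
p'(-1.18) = -35.18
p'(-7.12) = -2281.91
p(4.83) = 67.76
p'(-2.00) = -107.37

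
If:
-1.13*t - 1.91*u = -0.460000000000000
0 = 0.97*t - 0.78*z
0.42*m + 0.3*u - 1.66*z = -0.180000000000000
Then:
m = 4.29219388948433*z - 0.600598354525056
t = 0.804123711340206*z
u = 0.240837696335079 - 0.475738111944729*z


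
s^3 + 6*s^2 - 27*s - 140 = (s - 5)*(s + 4)*(s + 7)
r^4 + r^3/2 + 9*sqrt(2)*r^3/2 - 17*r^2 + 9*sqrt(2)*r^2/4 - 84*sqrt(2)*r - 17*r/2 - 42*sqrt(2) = (r + 1/2)*(r - 3*sqrt(2))*(r + 7*sqrt(2)/2)*(r + 4*sqrt(2))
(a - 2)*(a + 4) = a^2 + 2*a - 8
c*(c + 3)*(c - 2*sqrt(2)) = c^3 - 2*sqrt(2)*c^2 + 3*c^2 - 6*sqrt(2)*c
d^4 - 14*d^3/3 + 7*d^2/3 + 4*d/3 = d*(d - 4)*(d - 1)*(d + 1/3)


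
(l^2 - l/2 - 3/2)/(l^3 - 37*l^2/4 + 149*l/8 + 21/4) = 4*(2*l^2 - l - 3)/(8*l^3 - 74*l^2 + 149*l + 42)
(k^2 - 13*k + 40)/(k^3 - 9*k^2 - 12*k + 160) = 1/(k + 4)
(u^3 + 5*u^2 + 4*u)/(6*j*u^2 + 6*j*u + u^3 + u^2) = (u + 4)/(6*j + u)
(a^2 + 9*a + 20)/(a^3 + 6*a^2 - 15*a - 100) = (a + 4)/(a^2 + a - 20)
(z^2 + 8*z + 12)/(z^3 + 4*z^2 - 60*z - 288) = (z + 2)/(z^2 - 2*z - 48)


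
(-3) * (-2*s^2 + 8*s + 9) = 6*s^2 - 24*s - 27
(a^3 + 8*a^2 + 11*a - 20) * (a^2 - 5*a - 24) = a^5 + 3*a^4 - 53*a^3 - 267*a^2 - 164*a + 480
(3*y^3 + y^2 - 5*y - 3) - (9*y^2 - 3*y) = 3*y^3 - 8*y^2 - 2*y - 3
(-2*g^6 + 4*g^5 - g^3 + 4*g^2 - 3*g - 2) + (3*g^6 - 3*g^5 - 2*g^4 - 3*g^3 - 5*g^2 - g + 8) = g^6 + g^5 - 2*g^4 - 4*g^3 - g^2 - 4*g + 6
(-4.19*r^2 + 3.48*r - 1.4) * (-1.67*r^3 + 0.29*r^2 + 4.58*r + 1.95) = 6.9973*r^5 - 7.0267*r^4 - 15.843*r^3 + 7.3619*r^2 + 0.374*r - 2.73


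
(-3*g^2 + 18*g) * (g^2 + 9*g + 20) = -3*g^4 - 9*g^3 + 102*g^2 + 360*g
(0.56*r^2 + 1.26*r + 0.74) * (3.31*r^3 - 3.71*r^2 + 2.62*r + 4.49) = 1.8536*r^5 + 2.093*r^4 - 0.758*r^3 + 3.0702*r^2 + 7.5962*r + 3.3226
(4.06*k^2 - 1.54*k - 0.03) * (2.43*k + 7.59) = 9.8658*k^3 + 27.0732*k^2 - 11.7615*k - 0.2277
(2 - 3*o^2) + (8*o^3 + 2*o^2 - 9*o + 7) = 8*o^3 - o^2 - 9*o + 9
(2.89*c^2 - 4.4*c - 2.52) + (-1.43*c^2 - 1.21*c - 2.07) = 1.46*c^2 - 5.61*c - 4.59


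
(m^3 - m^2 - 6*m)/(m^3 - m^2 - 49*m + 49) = m*(m^2 - m - 6)/(m^3 - m^2 - 49*m + 49)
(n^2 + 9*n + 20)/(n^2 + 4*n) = (n + 5)/n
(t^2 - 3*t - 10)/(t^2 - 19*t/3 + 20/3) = 3*(t + 2)/(3*t - 4)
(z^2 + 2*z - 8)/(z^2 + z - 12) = (z - 2)/(z - 3)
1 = 1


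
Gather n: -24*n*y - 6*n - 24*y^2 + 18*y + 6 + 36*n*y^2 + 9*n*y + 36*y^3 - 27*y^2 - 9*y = n*(36*y^2 - 15*y - 6) + 36*y^3 - 51*y^2 + 9*y + 6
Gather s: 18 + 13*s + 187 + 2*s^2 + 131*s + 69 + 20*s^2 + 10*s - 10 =22*s^2 + 154*s + 264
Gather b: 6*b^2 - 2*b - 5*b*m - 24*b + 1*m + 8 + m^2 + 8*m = 6*b^2 + b*(-5*m - 26) + m^2 + 9*m + 8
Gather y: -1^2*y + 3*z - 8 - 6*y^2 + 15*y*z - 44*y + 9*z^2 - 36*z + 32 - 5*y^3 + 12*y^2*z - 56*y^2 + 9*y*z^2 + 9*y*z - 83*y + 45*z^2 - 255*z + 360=-5*y^3 + y^2*(12*z - 62) + y*(9*z^2 + 24*z - 128) + 54*z^2 - 288*z + 384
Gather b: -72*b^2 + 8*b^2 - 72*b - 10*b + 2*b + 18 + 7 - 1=-64*b^2 - 80*b + 24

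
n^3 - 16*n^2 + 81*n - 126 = (n - 7)*(n - 6)*(n - 3)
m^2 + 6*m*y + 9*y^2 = (m + 3*y)^2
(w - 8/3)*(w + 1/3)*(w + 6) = w^3 + 11*w^2/3 - 134*w/9 - 16/3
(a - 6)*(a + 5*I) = a^2 - 6*a + 5*I*a - 30*I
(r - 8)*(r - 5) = r^2 - 13*r + 40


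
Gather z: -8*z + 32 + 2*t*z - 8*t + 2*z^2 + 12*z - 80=-8*t + 2*z^2 + z*(2*t + 4) - 48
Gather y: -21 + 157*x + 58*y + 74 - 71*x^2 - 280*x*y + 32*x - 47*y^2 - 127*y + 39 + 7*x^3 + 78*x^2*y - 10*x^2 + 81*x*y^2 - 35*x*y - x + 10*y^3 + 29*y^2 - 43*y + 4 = 7*x^3 - 81*x^2 + 188*x + 10*y^3 + y^2*(81*x - 18) + y*(78*x^2 - 315*x - 112) + 96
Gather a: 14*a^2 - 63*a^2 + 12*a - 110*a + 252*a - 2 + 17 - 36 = -49*a^2 + 154*a - 21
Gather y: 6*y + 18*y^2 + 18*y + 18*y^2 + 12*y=36*y^2 + 36*y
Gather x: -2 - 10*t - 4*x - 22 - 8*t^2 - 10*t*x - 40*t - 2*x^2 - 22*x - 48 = -8*t^2 - 50*t - 2*x^2 + x*(-10*t - 26) - 72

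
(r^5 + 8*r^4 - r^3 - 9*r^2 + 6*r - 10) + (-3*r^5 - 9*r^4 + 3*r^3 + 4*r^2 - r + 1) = -2*r^5 - r^4 + 2*r^3 - 5*r^2 + 5*r - 9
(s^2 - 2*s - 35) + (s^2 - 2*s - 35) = 2*s^2 - 4*s - 70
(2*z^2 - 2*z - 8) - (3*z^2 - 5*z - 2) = -z^2 + 3*z - 6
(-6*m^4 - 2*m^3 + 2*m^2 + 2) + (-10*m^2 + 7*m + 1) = -6*m^4 - 2*m^3 - 8*m^2 + 7*m + 3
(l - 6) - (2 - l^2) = l^2 + l - 8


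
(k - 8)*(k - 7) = k^2 - 15*k + 56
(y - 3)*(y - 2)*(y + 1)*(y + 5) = y^4 + y^3 - 19*y^2 + 11*y + 30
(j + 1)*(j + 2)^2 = j^3 + 5*j^2 + 8*j + 4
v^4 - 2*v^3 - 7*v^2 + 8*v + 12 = (v - 3)*(v - 2)*(v + 1)*(v + 2)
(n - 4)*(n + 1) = n^2 - 3*n - 4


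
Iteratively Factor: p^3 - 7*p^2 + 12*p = (p)*(p^2 - 7*p + 12) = p*(p - 4)*(p - 3)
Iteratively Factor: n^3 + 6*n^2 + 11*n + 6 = (n + 2)*(n^2 + 4*n + 3) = (n + 1)*(n + 2)*(n + 3)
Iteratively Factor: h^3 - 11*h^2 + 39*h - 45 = (h - 5)*(h^2 - 6*h + 9) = (h - 5)*(h - 3)*(h - 3)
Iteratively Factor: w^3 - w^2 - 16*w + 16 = (w - 4)*(w^2 + 3*w - 4) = (w - 4)*(w - 1)*(w + 4)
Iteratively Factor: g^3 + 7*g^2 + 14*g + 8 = (g + 1)*(g^2 + 6*g + 8) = (g + 1)*(g + 2)*(g + 4)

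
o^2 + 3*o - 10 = (o - 2)*(o + 5)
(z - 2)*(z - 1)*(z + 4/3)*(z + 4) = z^4 + 7*z^3/3 - 26*z^2/3 - 16*z/3 + 32/3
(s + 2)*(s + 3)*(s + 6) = s^3 + 11*s^2 + 36*s + 36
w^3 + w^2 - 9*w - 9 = (w - 3)*(w + 1)*(w + 3)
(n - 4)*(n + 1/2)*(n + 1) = n^3 - 5*n^2/2 - 11*n/2 - 2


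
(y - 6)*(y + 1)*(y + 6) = y^3 + y^2 - 36*y - 36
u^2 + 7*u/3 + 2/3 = (u + 1/3)*(u + 2)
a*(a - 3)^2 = a^3 - 6*a^2 + 9*a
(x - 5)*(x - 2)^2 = x^3 - 9*x^2 + 24*x - 20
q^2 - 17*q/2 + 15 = (q - 6)*(q - 5/2)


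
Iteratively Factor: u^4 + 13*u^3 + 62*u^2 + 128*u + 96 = (u + 3)*(u^3 + 10*u^2 + 32*u + 32) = (u + 2)*(u + 3)*(u^2 + 8*u + 16) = (u + 2)*(u + 3)*(u + 4)*(u + 4)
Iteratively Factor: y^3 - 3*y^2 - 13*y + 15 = (y - 5)*(y^2 + 2*y - 3) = (y - 5)*(y + 3)*(y - 1)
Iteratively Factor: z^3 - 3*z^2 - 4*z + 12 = (z + 2)*(z^2 - 5*z + 6) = (z - 2)*(z + 2)*(z - 3)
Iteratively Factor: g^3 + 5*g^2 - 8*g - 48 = (g + 4)*(g^2 + g - 12) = (g + 4)^2*(g - 3)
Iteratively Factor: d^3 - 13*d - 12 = (d - 4)*(d^2 + 4*d + 3) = (d - 4)*(d + 3)*(d + 1)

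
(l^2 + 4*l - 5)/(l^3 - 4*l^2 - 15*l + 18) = (l + 5)/(l^2 - 3*l - 18)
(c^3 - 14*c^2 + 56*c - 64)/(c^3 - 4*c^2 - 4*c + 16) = (c - 8)/(c + 2)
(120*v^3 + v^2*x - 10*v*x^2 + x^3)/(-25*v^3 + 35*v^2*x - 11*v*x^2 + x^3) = (-24*v^2 - 5*v*x + x^2)/(5*v^2 - 6*v*x + x^2)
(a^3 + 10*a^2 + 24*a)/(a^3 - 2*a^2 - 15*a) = (a^2 + 10*a + 24)/(a^2 - 2*a - 15)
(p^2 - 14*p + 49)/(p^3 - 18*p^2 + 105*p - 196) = 1/(p - 4)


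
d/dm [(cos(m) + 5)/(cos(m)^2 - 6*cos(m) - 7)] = (cos(m)^2 + 10*cos(m) - 23)*sin(m)/(sin(m)^2 + 6*cos(m) + 6)^2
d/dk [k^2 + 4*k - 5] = 2*k + 4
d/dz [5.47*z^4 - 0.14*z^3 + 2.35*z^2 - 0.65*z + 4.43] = 21.88*z^3 - 0.42*z^2 + 4.7*z - 0.65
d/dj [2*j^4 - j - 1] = 8*j^3 - 1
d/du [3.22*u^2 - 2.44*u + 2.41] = 6.44*u - 2.44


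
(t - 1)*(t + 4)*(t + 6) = t^3 + 9*t^2 + 14*t - 24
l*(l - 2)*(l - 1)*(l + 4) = l^4 + l^3 - 10*l^2 + 8*l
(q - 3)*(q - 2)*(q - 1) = q^3 - 6*q^2 + 11*q - 6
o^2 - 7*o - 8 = (o - 8)*(o + 1)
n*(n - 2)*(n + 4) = n^3 + 2*n^2 - 8*n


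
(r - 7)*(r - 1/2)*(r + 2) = r^3 - 11*r^2/2 - 23*r/2 + 7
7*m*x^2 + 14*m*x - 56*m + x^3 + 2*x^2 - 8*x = (7*m + x)*(x - 2)*(x + 4)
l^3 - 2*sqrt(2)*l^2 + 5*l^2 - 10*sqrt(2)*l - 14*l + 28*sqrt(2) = (l - 2)*(l + 7)*(l - 2*sqrt(2))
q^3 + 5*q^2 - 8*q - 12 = (q - 2)*(q + 1)*(q + 6)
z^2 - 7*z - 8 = (z - 8)*(z + 1)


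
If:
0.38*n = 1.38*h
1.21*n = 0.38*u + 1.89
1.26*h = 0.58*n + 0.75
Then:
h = -0.89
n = -3.22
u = -15.22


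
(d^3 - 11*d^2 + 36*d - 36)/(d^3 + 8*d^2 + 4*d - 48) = (d^2 - 9*d + 18)/(d^2 + 10*d + 24)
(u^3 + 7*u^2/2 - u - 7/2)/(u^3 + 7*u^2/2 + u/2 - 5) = (2*u^2 + 9*u + 7)/(2*u^2 + 9*u + 10)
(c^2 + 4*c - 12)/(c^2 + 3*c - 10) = (c + 6)/(c + 5)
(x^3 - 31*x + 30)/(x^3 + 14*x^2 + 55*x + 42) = (x^2 - 6*x + 5)/(x^2 + 8*x + 7)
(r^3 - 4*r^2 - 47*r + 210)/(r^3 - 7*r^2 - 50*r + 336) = (r - 5)/(r - 8)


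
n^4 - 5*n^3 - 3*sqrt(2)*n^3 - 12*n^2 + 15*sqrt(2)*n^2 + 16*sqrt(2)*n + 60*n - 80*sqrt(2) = (n - 5)*(n - 4*sqrt(2))*(n - sqrt(2))*(n + 2*sqrt(2))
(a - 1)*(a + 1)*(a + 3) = a^3 + 3*a^2 - a - 3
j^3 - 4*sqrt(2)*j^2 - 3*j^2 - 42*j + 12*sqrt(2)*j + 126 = (j - 3)*(j - 7*sqrt(2))*(j + 3*sqrt(2))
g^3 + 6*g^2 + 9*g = g*(g + 3)^2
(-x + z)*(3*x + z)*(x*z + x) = -3*x^3*z - 3*x^3 + 2*x^2*z^2 + 2*x^2*z + x*z^3 + x*z^2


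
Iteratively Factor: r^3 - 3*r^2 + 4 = (r + 1)*(r^2 - 4*r + 4) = (r - 2)*(r + 1)*(r - 2)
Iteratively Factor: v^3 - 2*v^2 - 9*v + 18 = (v - 2)*(v^2 - 9) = (v - 3)*(v - 2)*(v + 3)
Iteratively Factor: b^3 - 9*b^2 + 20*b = (b - 5)*(b^2 - 4*b) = (b - 5)*(b - 4)*(b)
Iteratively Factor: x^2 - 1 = (x + 1)*(x - 1)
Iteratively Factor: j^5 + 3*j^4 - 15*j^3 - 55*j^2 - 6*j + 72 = (j - 4)*(j^4 + 7*j^3 + 13*j^2 - 3*j - 18) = (j - 4)*(j + 2)*(j^3 + 5*j^2 + 3*j - 9) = (j - 4)*(j + 2)*(j + 3)*(j^2 + 2*j - 3) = (j - 4)*(j + 2)*(j + 3)^2*(j - 1)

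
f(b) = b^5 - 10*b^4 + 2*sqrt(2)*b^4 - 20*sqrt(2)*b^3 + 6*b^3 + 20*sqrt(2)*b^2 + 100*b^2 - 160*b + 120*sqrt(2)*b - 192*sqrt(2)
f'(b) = 5*b^4 - 40*b^3 + 8*sqrt(2)*b^3 - 60*sqrt(2)*b^2 + 18*b^2 + 40*sqrt(2)*b + 200*b - 160 + 120*sqrt(2)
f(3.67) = -244.82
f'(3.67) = -460.05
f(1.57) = -60.35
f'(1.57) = 167.10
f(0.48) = -240.13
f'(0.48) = 114.55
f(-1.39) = -9.28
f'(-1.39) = -380.39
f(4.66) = -879.96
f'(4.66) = -791.50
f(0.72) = -208.09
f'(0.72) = 150.42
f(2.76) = 7.97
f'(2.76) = -104.40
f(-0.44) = -249.35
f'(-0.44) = -113.50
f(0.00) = -271.53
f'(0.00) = 9.71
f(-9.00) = -79824.31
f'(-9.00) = 46002.82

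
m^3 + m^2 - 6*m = m*(m - 2)*(m + 3)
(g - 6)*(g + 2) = g^2 - 4*g - 12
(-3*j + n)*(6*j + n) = -18*j^2 + 3*j*n + n^2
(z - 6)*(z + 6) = z^2 - 36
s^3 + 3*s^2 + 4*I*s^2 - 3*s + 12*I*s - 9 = (s + 3)*(s + I)*(s + 3*I)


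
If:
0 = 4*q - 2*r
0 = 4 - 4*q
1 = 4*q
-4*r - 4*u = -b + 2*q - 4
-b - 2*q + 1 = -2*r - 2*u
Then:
No Solution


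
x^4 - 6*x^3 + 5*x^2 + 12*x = x*(x - 4)*(x - 3)*(x + 1)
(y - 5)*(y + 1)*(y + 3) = y^3 - y^2 - 17*y - 15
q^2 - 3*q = q*(q - 3)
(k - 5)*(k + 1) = k^2 - 4*k - 5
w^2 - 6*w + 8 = (w - 4)*(w - 2)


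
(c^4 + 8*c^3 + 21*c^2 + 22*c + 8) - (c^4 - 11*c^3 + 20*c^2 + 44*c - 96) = 19*c^3 + c^2 - 22*c + 104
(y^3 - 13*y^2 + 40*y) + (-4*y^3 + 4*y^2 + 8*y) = -3*y^3 - 9*y^2 + 48*y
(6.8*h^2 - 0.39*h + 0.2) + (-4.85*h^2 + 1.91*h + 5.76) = 1.95*h^2 + 1.52*h + 5.96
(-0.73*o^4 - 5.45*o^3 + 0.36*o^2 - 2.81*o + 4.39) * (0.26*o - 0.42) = -0.1898*o^5 - 1.1104*o^4 + 2.3826*o^3 - 0.8818*o^2 + 2.3216*o - 1.8438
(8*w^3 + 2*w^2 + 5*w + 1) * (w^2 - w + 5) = 8*w^5 - 6*w^4 + 43*w^3 + 6*w^2 + 24*w + 5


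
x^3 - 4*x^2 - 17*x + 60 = (x - 5)*(x - 3)*(x + 4)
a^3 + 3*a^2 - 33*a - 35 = (a - 5)*(a + 1)*(a + 7)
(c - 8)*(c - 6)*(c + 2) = c^3 - 12*c^2 + 20*c + 96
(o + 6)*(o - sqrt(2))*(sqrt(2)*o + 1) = sqrt(2)*o^3 - o^2 + 6*sqrt(2)*o^2 - 6*o - sqrt(2)*o - 6*sqrt(2)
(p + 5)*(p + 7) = p^2 + 12*p + 35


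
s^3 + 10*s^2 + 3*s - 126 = (s - 3)*(s + 6)*(s + 7)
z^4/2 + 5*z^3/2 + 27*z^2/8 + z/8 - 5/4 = (z/2 + 1/2)*(z - 1/2)*(z + 2)*(z + 5/2)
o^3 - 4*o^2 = o^2*(o - 4)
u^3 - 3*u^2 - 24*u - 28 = (u - 7)*(u + 2)^2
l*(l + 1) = l^2 + l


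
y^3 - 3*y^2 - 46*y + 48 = (y - 8)*(y - 1)*(y + 6)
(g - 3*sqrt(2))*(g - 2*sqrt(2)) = g^2 - 5*sqrt(2)*g + 12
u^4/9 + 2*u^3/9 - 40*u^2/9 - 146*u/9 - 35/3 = (u/3 + 1/3)*(u/3 + 1)*(u - 7)*(u + 5)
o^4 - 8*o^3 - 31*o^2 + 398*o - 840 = (o - 6)*(o - 5)*(o - 4)*(o + 7)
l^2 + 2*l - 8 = (l - 2)*(l + 4)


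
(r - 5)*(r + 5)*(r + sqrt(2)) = r^3 + sqrt(2)*r^2 - 25*r - 25*sqrt(2)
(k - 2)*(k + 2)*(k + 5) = k^3 + 5*k^2 - 4*k - 20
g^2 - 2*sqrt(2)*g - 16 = (g - 4*sqrt(2))*(g + 2*sqrt(2))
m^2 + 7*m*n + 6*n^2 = (m + n)*(m + 6*n)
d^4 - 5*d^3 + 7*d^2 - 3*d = d*(d - 3)*(d - 1)^2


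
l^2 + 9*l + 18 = (l + 3)*(l + 6)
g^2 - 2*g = g*(g - 2)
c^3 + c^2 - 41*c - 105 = (c - 7)*(c + 3)*(c + 5)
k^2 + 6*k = k*(k + 6)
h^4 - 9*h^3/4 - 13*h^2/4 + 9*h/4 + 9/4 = (h - 3)*(h - 1)*(h + 3/4)*(h + 1)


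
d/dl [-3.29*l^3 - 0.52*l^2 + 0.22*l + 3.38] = -9.87*l^2 - 1.04*l + 0.22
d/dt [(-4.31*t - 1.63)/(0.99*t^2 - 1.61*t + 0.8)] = (4.2669*t^2 + 3.2274*t - 6.0723)/(0.9801*t^4 - 3.1878*t^3 + 4.1761*t^2 - 2.576*t + 0.64)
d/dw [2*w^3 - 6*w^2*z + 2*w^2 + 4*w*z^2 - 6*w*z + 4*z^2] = 6*w^2 - 12*w*z + 4*w + 4*z^2 - 6*z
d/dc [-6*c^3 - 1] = -18*c^2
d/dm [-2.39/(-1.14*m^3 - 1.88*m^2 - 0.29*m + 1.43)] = (-8.1738*m^2 - 8.9864*m - 0.6931)/(1.14*m^3 + 1.88*m^2 + 0.29*m - 1.43)^2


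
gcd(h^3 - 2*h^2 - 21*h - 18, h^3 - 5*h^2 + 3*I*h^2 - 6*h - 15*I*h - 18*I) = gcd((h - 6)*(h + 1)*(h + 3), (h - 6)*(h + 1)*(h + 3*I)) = h^2 - 5*h - 6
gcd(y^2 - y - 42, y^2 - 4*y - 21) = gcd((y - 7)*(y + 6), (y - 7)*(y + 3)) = y - 7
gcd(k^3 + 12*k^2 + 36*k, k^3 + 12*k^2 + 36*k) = k^3 + 12*k^2 + 36*k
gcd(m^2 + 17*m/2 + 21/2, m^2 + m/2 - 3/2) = m + 3/2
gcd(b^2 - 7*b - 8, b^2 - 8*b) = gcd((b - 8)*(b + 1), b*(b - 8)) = b - 8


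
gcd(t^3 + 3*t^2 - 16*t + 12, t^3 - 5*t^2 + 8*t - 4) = t^2 - 3*t + 2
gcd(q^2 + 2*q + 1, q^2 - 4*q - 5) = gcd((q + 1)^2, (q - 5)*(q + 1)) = q + 1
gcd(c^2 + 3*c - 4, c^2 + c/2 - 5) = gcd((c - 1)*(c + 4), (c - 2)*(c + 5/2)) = 1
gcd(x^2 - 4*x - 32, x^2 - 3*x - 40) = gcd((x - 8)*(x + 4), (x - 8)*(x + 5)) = x - 8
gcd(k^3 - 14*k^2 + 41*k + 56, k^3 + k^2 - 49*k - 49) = k^2 - 6*k - 7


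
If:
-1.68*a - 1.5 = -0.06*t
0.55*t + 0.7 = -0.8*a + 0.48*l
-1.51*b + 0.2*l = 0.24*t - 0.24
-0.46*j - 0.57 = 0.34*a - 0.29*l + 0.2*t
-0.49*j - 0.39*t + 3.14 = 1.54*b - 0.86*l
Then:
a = -1.12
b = 0.15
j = -2.49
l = -7.68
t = -6.35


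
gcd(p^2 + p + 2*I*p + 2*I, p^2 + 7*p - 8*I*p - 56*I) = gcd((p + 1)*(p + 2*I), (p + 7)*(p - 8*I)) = 1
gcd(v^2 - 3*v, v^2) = v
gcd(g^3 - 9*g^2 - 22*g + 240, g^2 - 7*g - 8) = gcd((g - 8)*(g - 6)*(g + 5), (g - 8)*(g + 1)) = g - 8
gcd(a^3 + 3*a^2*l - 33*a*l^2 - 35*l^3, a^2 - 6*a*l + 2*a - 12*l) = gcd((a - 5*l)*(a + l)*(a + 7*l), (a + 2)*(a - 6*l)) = 1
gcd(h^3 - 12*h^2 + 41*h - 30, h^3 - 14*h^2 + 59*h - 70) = h - 5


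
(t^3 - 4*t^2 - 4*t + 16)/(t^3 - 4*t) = (t - 4)/t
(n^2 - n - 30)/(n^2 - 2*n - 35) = (n - 6)/(n - 7)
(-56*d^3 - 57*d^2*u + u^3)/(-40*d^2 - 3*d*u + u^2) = (7*d^2 + 8*d*u + u^2)/(5*d + u)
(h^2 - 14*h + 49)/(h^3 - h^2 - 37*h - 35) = (h - 7)/(h^2 + 6*h + 5)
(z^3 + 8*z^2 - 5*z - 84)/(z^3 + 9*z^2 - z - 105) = (z + 4)/(z + 5)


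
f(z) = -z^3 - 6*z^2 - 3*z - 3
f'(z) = -3*z^2 - 12*z - 3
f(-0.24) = -2.61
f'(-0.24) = -0.29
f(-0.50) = -2.88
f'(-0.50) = 2.25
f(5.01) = -294.38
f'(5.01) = -138.42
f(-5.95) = 13.08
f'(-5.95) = -37.81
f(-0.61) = -3.18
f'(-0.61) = 3.20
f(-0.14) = -2.69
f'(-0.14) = -1.38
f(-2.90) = -20.37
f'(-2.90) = 6.57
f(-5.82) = 8.36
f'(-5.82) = -34.78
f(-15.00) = 2067.00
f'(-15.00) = -498.00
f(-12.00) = 897.00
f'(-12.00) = -291.00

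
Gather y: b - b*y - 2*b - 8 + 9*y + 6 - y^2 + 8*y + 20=-b - y^2 + y*(17 - b) + 18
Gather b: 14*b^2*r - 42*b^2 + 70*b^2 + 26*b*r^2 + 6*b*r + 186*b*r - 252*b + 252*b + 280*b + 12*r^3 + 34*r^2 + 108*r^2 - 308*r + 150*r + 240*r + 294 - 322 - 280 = b^2*(14*r + 28) + b*(26*r^2 + 192*r + 280) + 12*r^3 + 142*r^2 + 82*r - 308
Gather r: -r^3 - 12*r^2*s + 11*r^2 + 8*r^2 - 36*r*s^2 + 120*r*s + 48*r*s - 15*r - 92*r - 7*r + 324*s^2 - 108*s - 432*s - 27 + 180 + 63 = -r^3 + r^2*(19 - 12*s) + r*(-36*s^2 + 168*s - 114) + 324*s^2 - 540*s + 216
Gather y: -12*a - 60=-12*a - 60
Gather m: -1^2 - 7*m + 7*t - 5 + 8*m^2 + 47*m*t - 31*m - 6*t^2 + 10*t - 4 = 8*m^2 + m*(47*t - 38) - 6*t^2 + 17*t - 10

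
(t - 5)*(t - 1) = t^2 - 6*t + 5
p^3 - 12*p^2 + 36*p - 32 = (p - 8)*(p - 2)^2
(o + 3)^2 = o^2 + 6*o + 9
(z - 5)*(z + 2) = z^2 - 3*z - 10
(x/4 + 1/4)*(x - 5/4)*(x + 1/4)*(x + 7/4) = x^4/4 + 7*x^3/16 - 21*x^2/64 - 167*x/256 - 35/256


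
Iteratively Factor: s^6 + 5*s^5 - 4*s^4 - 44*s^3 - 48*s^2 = (s + 4)*(s^5 + s^4 - 8*s^3 - 12*s^2) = (s + 2)*(s + 4)*(s^4 - s^3 - 6*s^2) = s*(s + 2)*(s + 4)*(s^3 - s^2 - 6*s) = s*(s + 2)^2*(s + 4)*(s^2 - 3*s) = s*(s - 3)*(s + 2)^2*(s + 4)*(s)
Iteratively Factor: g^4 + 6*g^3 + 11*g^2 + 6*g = (g)*(g^3 + 6*g^2 + 11*g + 6) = g*(g + 2)*(g^2 + 4*g + 3) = g*(g + 1)*(g + 2)*(g + 3)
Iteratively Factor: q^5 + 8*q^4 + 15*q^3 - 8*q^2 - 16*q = (q - 1)*(q^4 + 9*q^3 + 24*q^2 + 16*q) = (q - 1)*(q + 4)*(q^3 + 5*q^2 + 4*q) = q*(q - 1)*(q + 4)*(q^2 + 5*q + 4) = q*(q - 1)*(q + 4)^2*(q + 1)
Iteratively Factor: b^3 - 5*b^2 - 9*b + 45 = (b + 3)*(b^2 - 8*b + 15) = (b - 5)*(b + 3)*(b - 3)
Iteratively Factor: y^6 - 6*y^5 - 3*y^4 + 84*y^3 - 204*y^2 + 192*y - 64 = (y - 2)*(y^5 - 4*y^4 - 11*y^3 + 62*y^2 - 80*y + 32) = (y - 2)*(y + 4)*(y^4 - 8*y^3 + 21*y^2 - 22*y + 8) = (y - 2)*(y - 1)*(y + 4)*(y^3 - 7*y^2 + 14*y - 8) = (y - 2)^2*(y - 1)*(y + 4)*(y^2 - 5*y + 4) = (y - 4)*(y - 2)^2*(y - 1)*(y + 4)*(y - 1)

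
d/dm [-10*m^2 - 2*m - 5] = -20*m - 2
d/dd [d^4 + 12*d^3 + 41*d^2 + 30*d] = 4*d^3 + 36*d^2 + 82*d + 30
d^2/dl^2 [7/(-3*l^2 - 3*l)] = 14*(l*(l + 1) - (2*l + 1)^2)/(3*l^3*(l + 1)^3)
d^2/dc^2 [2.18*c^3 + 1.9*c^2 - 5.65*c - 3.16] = 13.08*c + 3.8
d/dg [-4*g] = -4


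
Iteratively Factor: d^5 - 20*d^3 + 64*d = (d + 4)*(d^4 - 4*d^3 - 4*d^2 + 16*d) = (d - 4)*(d + 4)*(d^3 - 4*d) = (d - 4)*(d - 2)*(d + 4)*(d^2 + 2*d) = d*(d - 4)*(d - 2)*(d + 4)*(d + 2)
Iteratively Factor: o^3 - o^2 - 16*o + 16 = (o - 4)*(o^2 + 3*o - 4) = (o - 4)*(o + 4)*(o - 1)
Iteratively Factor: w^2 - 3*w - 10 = (w + 2)*(w - 5)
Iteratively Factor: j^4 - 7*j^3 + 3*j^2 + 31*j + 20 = (j - 5)*(j^3 - 2*j^2 - 7*j - 4) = (j - 5)*(j + 1)*(j^2 - 3*j - 4) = (j - 5)*(j + 1)^2*(j - 4)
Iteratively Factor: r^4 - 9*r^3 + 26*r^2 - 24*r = (r - 3)*(r^3 - 6*r^2 + 8*r) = r*(r - 3)*(r^2 - 6*r + 8) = r*(r - 3)*(r - 2)*(r - 4)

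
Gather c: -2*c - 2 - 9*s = -2*c - 9*s - 2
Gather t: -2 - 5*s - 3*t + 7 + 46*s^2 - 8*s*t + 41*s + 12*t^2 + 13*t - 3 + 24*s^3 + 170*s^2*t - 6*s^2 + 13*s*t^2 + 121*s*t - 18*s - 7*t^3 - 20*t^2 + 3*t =24*s^3 + 40*s^2 + 18*s - 7*t^3 + t^2*(13*s - 8) + t*(170*s^2 + 113*s + 13) + 2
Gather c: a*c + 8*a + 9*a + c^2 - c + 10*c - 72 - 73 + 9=17*a + c^2 + c*(a + 9) - 136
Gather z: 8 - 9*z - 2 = 6 - 9*z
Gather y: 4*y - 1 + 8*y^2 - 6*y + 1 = 8*y^2 - 2*y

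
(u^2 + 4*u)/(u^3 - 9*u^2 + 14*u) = (u + 4)/(u^2 - 9*u + 14)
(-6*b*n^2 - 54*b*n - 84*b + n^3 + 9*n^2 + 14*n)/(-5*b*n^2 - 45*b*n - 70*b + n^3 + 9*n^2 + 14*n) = (6*b - n)/(5*b - n)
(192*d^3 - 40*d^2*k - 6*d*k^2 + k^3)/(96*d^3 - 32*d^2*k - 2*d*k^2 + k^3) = (8*d - k)/(4*d - k)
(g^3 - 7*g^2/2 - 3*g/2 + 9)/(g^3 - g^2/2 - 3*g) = (g - 3)/g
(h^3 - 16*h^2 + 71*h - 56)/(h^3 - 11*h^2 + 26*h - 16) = (h - 7)/(h - 2)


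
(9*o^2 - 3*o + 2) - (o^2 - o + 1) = 8*o^2 - 2*o + 1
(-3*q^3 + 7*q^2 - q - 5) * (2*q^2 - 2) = -6*q^5 + 14*q^4 + 4*q^3 - 24*q^2 + 2*q + 10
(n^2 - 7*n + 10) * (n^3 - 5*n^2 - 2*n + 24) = n^5 - 12*n^4 + 43*n^3 - 12*n^2 - 188*n + 240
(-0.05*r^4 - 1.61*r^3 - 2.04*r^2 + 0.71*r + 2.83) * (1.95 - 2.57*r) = 0.1285*r^5 + 4.0402*r^4 + 2.1033*r^3 - 5.8027*r^2 - 5.8886*r + 5.5185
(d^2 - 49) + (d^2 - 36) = 2*d^2 - 85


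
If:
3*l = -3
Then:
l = -1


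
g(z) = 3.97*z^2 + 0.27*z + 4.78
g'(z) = 7.94*z + 0.27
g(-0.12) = 4.80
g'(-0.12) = -0.68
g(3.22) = 46.81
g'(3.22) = 25.84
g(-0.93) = 7.96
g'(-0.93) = -7.11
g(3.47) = 53.52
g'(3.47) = 27.82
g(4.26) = 77.98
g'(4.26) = 34.09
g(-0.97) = 8.25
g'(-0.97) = -7.43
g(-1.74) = 16.33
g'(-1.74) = -13.55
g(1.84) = 18.72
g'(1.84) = 14.88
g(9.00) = 328.78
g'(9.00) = 71.73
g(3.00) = 41.32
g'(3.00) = 24.09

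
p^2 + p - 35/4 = (p - 5/2)*(p + 7/2)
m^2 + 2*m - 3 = (m - 1)*(m + 3)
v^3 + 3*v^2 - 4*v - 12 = (v - 2)*(v + 2)*(v + 3)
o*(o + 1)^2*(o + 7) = o^4 + 9*o^3 + 15*o^2 + 7*o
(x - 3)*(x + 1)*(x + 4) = x^3 + 2*x^2 - 11*x - 12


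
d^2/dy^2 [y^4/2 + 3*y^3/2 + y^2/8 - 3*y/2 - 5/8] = 6*y^2 + 9*y + 1/4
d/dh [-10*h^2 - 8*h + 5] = -20*h - 8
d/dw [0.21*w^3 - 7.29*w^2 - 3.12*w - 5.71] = 0.63*w^2 - 14.58*w - 3.12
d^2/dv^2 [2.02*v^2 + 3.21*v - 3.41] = 4.04000000000000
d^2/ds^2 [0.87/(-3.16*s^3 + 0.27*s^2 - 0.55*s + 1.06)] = ((16.4952*s - 0.4698)*(3.16*s^3 - 0.27*s^2 + 0.55*s - 1.06) - 0.87*(9.48*s^2 - 0.54*s + 0.55)*(18.96*s^2 - 1.08*s + 1.1))/(3.16*s^3 - 0.27*s^2 + 0.55*s - 1.06)^3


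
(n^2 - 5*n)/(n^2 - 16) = n*(n - 5)/(n^2 - 16)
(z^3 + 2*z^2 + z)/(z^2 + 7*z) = (z^2 + 2*z + 1)/(z + 7)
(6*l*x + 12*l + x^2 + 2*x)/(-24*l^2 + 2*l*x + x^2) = (x + 2)/(-4*l + x)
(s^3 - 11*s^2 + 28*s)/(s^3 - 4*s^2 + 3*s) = (s^2 - 11*s + 28)/(s^2 - 4*s + 3)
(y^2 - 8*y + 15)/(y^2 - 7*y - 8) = (-y^2 + 8*y - 15)/(-y^2 + 7*y + 8)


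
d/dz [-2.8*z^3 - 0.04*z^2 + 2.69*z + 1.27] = -8.4*z^2 - 0.08*z + 2.69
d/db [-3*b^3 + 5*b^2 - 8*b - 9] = -9*b^2 + 10*b - 8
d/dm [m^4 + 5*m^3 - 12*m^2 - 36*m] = 4*m^3 + 15*m^2 - 24*m - 36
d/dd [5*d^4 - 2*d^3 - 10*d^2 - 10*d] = 20*d^3 - 6*d^2 - 20*d - 10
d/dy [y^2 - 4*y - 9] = 2*y - 4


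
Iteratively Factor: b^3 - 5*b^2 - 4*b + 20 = (b + 2)*(b^2 - 7*b + 10) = (b - 5)*(b + 2)*(b - 2)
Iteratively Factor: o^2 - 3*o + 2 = (o - 2)*(o - 1)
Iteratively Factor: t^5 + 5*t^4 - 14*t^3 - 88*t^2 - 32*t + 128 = (t + 2)*(t^4 + 3*t^3 - 20*t^2 - 48*t + 64) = (t + 2)*(t + 4)*(t^3 - t^2 - 16*t + 16) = (t - 4)*(t + 2)*(t + 4)*(t^2 + 3*t - 4) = (t - 4)*(t - 1)*(t + 2)*(t + 4)*(t + 4)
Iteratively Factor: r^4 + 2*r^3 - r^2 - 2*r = (r - 1)*(r^3 + 3*r^2 + 2*r) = (r - 1)*(r + 1)*(r^2 + 2*r) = r*(r - 1)*(r + 1)*(r + 2)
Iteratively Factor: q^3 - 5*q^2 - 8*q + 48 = (q + 3)*(q^2 - 8*q + 16) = (q - 4)*(q + 3)*(q - 4)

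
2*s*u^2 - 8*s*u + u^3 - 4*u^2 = u*(2*s + u)*(u - 4)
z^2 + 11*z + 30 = (z + 5)*(z + 6)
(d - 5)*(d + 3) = d^2 - 2*d - 15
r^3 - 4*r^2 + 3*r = r*(r - 3)*(r - 1)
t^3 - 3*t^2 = t^2*(t - 3)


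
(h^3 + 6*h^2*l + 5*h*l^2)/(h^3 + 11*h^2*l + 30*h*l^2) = (h + l)/(h + 6*l)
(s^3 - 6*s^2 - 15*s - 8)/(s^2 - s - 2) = (s^2 - 7*s - 8)/(s - 2)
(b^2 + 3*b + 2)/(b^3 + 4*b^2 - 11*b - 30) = (b + 1)/(b^2 + 2*b - 15)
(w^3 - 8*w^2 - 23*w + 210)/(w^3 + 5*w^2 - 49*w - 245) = (w - 6)/(w + 7)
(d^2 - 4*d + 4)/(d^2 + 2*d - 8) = (d - 2)/(d + 4)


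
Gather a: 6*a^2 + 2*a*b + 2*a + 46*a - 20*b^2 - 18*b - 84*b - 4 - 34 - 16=6*a^2 + a*(2*b + 48) - 20*b^2 - 102*b - 54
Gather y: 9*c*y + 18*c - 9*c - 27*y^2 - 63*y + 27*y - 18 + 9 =9*c - 27*y^2 + y*(9*c - 36) - 9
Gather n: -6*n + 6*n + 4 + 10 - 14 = 0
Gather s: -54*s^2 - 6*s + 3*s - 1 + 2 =-54*s^2 - 3*s + 1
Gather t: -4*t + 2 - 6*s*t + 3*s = 3*s + t*(-6*s - 4) + 2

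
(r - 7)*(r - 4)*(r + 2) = r^3 - 9*r^2 + 6*r + 56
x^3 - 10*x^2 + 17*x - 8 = (x - 8)*(x - 1)^2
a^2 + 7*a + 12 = (a + 3)*(a + 4)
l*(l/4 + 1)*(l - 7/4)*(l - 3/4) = l^4/4 + 3*l^3/8 - 139*l^2/64 + 21*l/16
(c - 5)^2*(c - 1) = c^3 - 11*c^2 + 35*c - 25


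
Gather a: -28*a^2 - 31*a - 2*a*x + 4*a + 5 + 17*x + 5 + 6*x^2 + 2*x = -28*a^2 + a*(-2*x - 27) + 6*x^2 + 19*x + 10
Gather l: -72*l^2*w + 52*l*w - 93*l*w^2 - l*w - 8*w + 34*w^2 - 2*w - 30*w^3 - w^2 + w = -72*l^2*w + l*(-93*w^2 + 51*w) - 30*w^3 + 33*w^2 - 9*w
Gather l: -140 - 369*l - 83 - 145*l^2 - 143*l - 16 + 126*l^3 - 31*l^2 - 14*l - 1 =126*l^3 - 176*l^2 - 526*l - 240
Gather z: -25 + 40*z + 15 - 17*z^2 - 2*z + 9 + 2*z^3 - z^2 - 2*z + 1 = 2*z^3 - 18*z^2 + 36*z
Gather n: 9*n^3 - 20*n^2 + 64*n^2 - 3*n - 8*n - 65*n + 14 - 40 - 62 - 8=9*n^3 + 44*n^2 - 76*n - 96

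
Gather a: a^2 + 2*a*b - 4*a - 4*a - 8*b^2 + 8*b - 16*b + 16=a^2 + a*(2*b - 8) - 8*b^2 - 8*b + 16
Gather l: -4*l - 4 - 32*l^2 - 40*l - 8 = -32*l^2 - 44*l - 12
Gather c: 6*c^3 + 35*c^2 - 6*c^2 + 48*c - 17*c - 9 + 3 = 6*c^3 + 29*c^2 + 31*c - 6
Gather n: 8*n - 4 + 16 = 8*n + 12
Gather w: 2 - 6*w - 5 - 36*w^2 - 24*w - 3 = -36*w^2 - 30*w - 6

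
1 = 1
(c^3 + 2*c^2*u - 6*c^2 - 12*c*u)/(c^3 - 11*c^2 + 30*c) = (c + 2*u)/(c - 5)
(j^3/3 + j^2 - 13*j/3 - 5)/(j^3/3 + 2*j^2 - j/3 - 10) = (j^2 - 2*j - 3)/(j^2 + j - 6)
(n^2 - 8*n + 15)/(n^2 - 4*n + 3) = (n - 5)/(n - 1)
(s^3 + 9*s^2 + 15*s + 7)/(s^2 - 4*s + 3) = (s^3 + 9*s^2 + 15*s + 7)/(s^2 - 4*s + 3)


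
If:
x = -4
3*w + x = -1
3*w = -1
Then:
No Solution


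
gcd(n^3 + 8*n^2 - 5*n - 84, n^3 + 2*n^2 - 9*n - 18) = n - 3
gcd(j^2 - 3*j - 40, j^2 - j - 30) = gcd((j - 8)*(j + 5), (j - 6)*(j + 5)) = j + 5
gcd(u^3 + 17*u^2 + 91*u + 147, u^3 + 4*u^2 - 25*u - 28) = u + 7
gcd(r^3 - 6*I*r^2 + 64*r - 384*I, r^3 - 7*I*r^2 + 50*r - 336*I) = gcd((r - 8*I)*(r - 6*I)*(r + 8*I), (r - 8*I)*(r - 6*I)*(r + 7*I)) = r^2 - 14*I*r - 48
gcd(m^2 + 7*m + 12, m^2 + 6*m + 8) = m + 4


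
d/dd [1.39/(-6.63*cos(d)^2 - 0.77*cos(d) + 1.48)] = -(18.4314*cos(d) + 1.0703)*sin(d)/(6.63*cos(d)^2 + 0.77*cos(d) - 1.48)^2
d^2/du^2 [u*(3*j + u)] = 2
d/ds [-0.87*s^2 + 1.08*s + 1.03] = 1.08 - 1.74*s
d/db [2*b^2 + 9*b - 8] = 4*b + 9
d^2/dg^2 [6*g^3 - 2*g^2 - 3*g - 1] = 36*g - 4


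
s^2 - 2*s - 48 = (s - 8)*(s + 6)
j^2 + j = j*(j + 1)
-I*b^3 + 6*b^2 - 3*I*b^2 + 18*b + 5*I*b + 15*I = (b + 3)*(b + 5*I)*(-I*b + 1)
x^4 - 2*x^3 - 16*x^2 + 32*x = x*(x - 4)*(x - 2)*(x + 4)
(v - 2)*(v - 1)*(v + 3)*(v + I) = v^4 + I*v^3 - 7*v^2 + 6*v - 7*I*v + 6*I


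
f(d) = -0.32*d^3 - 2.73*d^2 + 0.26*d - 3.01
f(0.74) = -4.44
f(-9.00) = 6.80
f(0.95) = -5.50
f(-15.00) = 458.84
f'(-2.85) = 8.02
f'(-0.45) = 2.52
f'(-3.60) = 7.47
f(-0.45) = -3.65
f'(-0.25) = 1.56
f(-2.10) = -12.63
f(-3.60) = -24.40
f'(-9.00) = -28.36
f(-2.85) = -18.52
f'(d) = -0.96*d^2 - 5.46*d + 0.26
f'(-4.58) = 5.13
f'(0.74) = -4.31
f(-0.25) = -3.24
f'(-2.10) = 7.49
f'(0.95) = -5.79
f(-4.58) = -30.72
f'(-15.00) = -133.84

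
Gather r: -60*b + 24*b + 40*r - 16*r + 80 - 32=-36*b + 24*r + 48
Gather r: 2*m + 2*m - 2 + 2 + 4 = 4*m + 4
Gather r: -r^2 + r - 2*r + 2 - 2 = -r^2 - r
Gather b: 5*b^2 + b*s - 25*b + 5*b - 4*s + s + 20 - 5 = 5*b^2 + b*(s - 20) - 3*s + 15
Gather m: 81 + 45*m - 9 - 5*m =40*m + 72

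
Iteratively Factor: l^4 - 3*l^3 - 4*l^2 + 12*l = (l - 2)*(l^3 - l^2 - 6*l) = l*(l - 2)*(l^2 - l - 6) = l*(l - 3)*(l - 2)*(l + 2)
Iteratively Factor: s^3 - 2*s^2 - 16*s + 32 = (s - 2)*(s^2 - 16) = (s - 4)*(s - 2)*(s + 4)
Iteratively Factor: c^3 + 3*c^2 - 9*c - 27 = (c + 3)*(c^2 - 9) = (c - 3)*(c + 3)*(c + 3)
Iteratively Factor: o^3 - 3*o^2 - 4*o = (o - 4)*(o^2 + o) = o*(o - 4)*(o + 1)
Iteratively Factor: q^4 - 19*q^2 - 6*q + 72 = (q + 3)*(q^3 - 3*q^2 - 10*q + 24) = (q + 3)^2*(q^2 - 6*q + 8) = (q - 4)*(q + 3)^2*(q - 2)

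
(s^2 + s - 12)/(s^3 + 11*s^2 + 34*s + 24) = (s - 3)/(s^2 + 7*s + 6)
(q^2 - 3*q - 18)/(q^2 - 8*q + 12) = (q + 3)/(q - 2)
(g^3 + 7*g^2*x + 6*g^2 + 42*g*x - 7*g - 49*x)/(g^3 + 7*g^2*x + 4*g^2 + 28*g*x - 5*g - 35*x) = (g + 7)/(g + 5)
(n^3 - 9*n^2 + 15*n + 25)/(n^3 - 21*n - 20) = (n - 5)/(n + 4)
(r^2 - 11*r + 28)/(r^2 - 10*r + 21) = (r - 4)/(r - 3)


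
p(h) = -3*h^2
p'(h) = -6*h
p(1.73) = -8.98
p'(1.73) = -10.38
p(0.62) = -1.15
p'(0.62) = -3.72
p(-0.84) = -2.12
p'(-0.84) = 5.04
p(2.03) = -12.36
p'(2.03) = -12.18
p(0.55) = -0.91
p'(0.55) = -3.30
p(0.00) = 0.00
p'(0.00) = 0.00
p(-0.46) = -0.63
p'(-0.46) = 2.76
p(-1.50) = -6.75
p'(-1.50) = 9.00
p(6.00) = -108.00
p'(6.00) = -36.00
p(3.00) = -27.00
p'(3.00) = -18.00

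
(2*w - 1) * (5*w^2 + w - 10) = 10*w^3 - 3*w^2 - 21*w + 10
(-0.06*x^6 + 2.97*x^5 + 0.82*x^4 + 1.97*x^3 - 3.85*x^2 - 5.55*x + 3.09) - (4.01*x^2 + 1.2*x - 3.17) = -0.06*x^6 + 2.97*x^5 + 0.82*x^4 + 1.97*x^3 - 7.86*x^2 - 6.75*x + 6.26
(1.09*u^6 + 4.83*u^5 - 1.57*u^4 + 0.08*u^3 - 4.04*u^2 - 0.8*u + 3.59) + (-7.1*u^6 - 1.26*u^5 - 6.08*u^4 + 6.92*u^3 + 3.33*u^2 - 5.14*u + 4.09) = -6.01*u^6 + 3.57*u^5 - 7.65*u^4 + 7.0*u^3 - 0.71*u^2 - 5.94*u + 7.68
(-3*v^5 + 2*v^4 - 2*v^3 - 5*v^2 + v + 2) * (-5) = 15*v^5 - 10*v^4 + 10*v^3 + 25*v^2 - 5*v - 10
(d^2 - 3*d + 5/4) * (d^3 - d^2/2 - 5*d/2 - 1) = d^5 - 7*d^4/2 + d^3/4 + 47*d^2/8 - d/8 - 5/4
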